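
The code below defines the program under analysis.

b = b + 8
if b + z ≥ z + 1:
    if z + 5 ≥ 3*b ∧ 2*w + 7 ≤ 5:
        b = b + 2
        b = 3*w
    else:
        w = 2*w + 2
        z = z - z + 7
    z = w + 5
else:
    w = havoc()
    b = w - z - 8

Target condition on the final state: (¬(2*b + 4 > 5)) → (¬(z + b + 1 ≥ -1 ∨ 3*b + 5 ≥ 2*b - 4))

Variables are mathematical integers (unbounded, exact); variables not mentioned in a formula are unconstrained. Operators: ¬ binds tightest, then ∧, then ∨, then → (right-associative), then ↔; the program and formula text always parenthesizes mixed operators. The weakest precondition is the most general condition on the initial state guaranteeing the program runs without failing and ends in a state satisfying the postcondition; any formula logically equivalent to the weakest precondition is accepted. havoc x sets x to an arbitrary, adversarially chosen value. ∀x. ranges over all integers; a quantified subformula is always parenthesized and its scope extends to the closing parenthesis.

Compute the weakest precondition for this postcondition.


Working backward. After the program, the postcondition (¬(2*b + 4 > 5)) → (¬(z + b + 1 ≥ -1 ∨ 3*b + 5 ≥ 2*b - 4)) must hold; in canonical form it is (¬(2*b > 1)) → (¬(b + z ≥ -2 ∨ b ≥ -9)).
Then branch requires ((z ≥ 3*b - 5 ∧ 2*w ≤ -2) → ((¬(6*w > 1)) → (¬(4*w ≥ -7 ∨ 3*w ≥ -9)))) ∧ ((¬(z ≥ 3*b - 5 ∧ 2*w ≤ -2)) → ((¬(2*b > 1)) → (¬(b + 2*w ≥ -9 ∨ b ≥ -9)))); else branch requires ∀w_1. ((¬(2*w_1 > 2*z + 17)) → (¬(w_1 ≥ 6 ∨ w_1 ≥ z - 1))).
Before the if: (b ≥ 1 → (((z ≥ 3*b - 5 ∧ 2*w ≤ -2) → ((¬(6*w > 1)) → (¬(4*w ≥ -7 ∨ 3*w ≥ -9)))) ∧ ((¬(z ≥ 3*b - 5 ∧ 2*w ≤ -2)) → ((¬(2*b > 1)) → (¬(b + 2*w ≥ -9 ∨ b ≥ -9)))))) ∧ ((¬(b ≥ 1)) → (∀w_1. ((¬(2*w_1 > 2*z + 17)) → (¬(w_1 ≥ 6 ∨ w_1 ≥ z - 1)))))
Before b := b + 8: (b ≥ -7 → (((z ≥ 3*b + 19 ∧ 2*w ≤ -2) → ((¬(6*w > 1)) → (¬(4*w ≥ -7 ∨ 3*w ≥ -9)))) ∧ ((¬(z ≥ 3*b + 19 ∧ 2*w ≤ -2)) → ((¬(2*b > -15)) → (¬(b + 2*w ≥ -17 ∨ b ≥ -17)))))) ∧ ((¬(b ≥ -7)) → (∀w_1. ((¬(2*w_1 > 2*z + 17)) → (¬(w_1 ≥ 6 ∨ w_1 ≥ z - 1)))))
Answer: WP = (b ≥ -7 → (((z ≥ 3*b + 19 ∧ 2*w ≤ -2) → ((¬(6*w > 1)) → (¬(4*w ≥ -7 ∨ 3*w ≥ -9)))) ∧ ((¬(z ≥ 3*b + 19 ∧ 2*w ≤ -2)) → ((¬(2*b > -15)) → (¬(b + 2*w ≥ -17 ∨ b ≥ -17)))))) ∧ ((¬(b ≥ -7)) → (∀w_1. ((¬(2*w_1 > 2*z + 17)) → (¬(w_1 ≥ 6 ∨ w_1 ≥ z - 1)))))


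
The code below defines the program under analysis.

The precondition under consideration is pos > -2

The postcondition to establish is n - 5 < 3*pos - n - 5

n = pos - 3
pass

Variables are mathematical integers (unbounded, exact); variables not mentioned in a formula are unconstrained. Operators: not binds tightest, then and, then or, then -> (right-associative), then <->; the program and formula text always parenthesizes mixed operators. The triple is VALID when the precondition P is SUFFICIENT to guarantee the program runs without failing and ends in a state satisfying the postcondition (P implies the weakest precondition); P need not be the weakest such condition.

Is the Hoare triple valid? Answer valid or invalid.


Working backward. After the program, the postcondition n - 5 < 3*pos - n - 5 must hold; in canonical form it is 2*n < 3*pos.
Before skip: 2*n < 3*pos
Before n := pos - 3: pos > -6
The weakest precondition is pos > -6.
Check whether pos > -2 implies it.
Every state satisfying the precondition satisfies the weakest precondition: the implication holds.
Answer: valid


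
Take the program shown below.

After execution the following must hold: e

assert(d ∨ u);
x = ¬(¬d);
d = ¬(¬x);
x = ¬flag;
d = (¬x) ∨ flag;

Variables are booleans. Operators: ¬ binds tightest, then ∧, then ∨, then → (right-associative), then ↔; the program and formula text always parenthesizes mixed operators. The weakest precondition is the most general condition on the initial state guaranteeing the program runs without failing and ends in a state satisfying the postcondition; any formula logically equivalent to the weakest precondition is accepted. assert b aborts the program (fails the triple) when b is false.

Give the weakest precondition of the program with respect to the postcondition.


Working backward. After the program, e must hold.
Before d := (¬x) ∨ flag: e
Before x := ¬flag: e
Before d := ¬(¬x): e
Before x := ¬(¬d): e
Before assert d ∨ u: (d ∨ u) ∧ e
Answer: WP = (d ∨ u) ∧ e


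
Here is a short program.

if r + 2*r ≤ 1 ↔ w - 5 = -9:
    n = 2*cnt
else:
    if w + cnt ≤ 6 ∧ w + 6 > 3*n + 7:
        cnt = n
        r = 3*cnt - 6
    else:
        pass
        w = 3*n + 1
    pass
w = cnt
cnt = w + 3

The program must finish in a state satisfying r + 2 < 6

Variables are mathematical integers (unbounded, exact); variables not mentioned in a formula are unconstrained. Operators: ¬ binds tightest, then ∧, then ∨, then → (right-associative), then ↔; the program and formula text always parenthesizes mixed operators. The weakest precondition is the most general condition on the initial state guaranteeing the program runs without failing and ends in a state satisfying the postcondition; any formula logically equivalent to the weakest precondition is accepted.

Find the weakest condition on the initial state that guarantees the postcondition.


Working backward. After the program, the postcondition r + 2 < 6 must hold; in canonical form it is r < 4.
Before cnt := w + 3: r < 4
Before w := cnt: r < 4
Then branch requires r < 4; else branch requires ((cnt + w ≤ 6 ∧ w > 3*n + 1) → 3*n < 10) ∧ ((¬(cnt + w ≤ 6 ∧ w > 3*n + 1)) → r < 4).
Before the if: ((3*r ≤ 1 ↔ w = -4) → r < 4) ∧ ((¬(3*r ≤ 1 ↔ w = -4)) → (((cnt + w ≤ 6 ∧ w > 3*n + 1) → 3*n < 10) ∧ ((¬(cnt + w ≤ 6 ∧ w > 3*n + 1)) → r < 4)))
Answer: WP = ((3*r ≤ 1 ↔ w = -4) → r < 4) ∧ ((¬(3*r ≤ 1 ↔ w = -4)) → (((cnt + w ≤ 6 ∧ w > 3*n + 1) → 3*n < 10) ∧ ((¬(cnt + w ≤ 6 ∧ w > 3*n + 1)) → r < 4)))


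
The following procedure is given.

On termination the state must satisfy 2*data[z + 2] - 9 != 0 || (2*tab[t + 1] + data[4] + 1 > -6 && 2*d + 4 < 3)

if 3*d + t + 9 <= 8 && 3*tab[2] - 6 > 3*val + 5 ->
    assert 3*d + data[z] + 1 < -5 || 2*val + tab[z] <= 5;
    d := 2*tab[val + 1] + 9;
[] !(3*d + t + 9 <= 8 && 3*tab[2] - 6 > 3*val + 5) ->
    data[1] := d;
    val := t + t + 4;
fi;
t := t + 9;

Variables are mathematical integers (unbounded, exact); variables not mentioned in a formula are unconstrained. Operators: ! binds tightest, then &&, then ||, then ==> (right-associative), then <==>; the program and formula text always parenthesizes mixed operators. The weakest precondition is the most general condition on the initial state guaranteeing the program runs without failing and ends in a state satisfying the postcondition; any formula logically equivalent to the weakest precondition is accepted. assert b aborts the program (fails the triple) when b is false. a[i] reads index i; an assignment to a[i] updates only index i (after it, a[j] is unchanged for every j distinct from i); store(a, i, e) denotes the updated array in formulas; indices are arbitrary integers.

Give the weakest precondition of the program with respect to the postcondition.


Working backward. After the program, the postcondition 2*data[z + 2] - 9 != 0 || (2*tab[t + 1] + data[4] + 1 > -6 && 2*d + 4 < 3) must hold; in canonical form it is 2*data[z + 2] != 9 || (data[4] + 2*tab[t + 1] > -7 && 2*d < -1).
Before t := t + 9: 2*data[z + 2] != 9 || (data[4] + 2*tab[t + 10] > -7 && 2*d < -1)
Then branch requires (data[z] + 3*d < -6 || tab[z] + 2*val <= 5) && (2*data[z + 2] != 9 || (data[4] + 2*tab[t + 10] > -7 && 4*tab[val + 1] < -19)); else branch requires 2*store(data, 1, d)[z + 2] != 9 || (data[4] + 2*tab[t + 10] > -7 && 2*d < -1).
Before the if: ((3*d + t <= -1 && 3*tab[2] > 3*val + 11) ==> ((data[z] + 3*d < -6 || tab[z] + 2*val <= 5) && (2*data[z + 2] != 9 || (data[4] + 2*tab[t + 10] > -7 && 4*tab[val + 1] < -19)))) && ((!(3*d + t <= -1 && 3*tab[2] > 3*val + 11)) ==> (2*store(data, 1, d)[z + 2] != 9 || (data[4] + 2*tab[t + 10] > -7 && 2*d < -1)))
Answer: WP = ((3*d + t <= -1 && 3*tab[2] > 3*val + 11) ==> ((data[z] + 3*d < -6 || tab[z] + 2*val <= 5) && (2*data[z + 2] != 9 || (data[4] + 2*tab[t + 10] > -7 && 4*tab[val + 1] < -19)))) && ((!(3*d + t <= -1 && 3*tab[2] > 3*val + 11)) ==> (2*store(data, 1, d)[z + 2] != 9 || (data[4] + 2*tab[t + 10] > -7 && 2*d < -1)))


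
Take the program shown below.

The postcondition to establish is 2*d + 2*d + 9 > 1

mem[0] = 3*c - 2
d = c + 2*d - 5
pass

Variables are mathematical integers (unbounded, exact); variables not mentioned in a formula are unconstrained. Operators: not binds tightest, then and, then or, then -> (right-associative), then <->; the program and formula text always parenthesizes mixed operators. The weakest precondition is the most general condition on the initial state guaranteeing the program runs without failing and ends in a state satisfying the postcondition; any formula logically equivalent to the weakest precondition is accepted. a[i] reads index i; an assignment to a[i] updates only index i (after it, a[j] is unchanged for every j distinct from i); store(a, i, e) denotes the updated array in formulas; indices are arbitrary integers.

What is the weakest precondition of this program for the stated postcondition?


Working backward. After the program, the postcondition 2*d + 2*d + 9 > 1 must hold; in canonical form it is 4*d > -8.
Before skip: 4*d > -8
Before d := c + 2*d - 5: 4*c + 8*d > 12
Before mem[0] := 3*c - 2: 4*c + 8*d > 12
Answer: WP = 4*c + 8*d > 12


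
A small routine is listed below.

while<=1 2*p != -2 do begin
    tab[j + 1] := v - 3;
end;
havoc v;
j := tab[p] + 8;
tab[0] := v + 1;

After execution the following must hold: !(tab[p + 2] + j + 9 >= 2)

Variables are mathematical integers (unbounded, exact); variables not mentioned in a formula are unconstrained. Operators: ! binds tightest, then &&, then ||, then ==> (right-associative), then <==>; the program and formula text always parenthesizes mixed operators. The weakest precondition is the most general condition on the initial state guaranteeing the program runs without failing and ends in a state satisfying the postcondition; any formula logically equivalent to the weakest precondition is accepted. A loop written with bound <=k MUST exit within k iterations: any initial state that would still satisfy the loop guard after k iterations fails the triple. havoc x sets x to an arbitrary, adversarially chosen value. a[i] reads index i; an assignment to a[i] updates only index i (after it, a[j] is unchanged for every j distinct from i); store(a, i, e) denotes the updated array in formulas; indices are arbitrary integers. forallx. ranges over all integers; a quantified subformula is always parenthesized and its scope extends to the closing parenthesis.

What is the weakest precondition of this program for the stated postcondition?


Working backward. After the program, the postcondition !(tab[p + 2] + j + 9 >= 2) must hold; in canonical form it is !(tab[p + 2] + j >= -7).
Before tab[0] := v + 1: !(store(tab, 0, v + 1)[p + 2] + j >= -7)
Before j := tab[p] + 8: !(tab[p] + store(tab, 0, v + 1)[p + 2] >= -15)
Before havoc v: forall v_1. (!(tab[p] + store(tab, 0, v_1 + 1)[p + 2] >= -15))
Before the loop (bound <=1), unroll the exhaustion recursion (WP_0 = exit-now case; WP_j = one more guarded iteration, up to j = 1):
  WP_0: (!(2*p != -2)) && (forall v_1. (!(tab[p] + store(tab, 0, v_1 + 1)[p + 2] >= -15)))
  WP_1: (2*p != -2 ==> ((!(2*p != -2)) && (forall v_1. (!(store(tab, j + 1, v - 3)[p] + store(store(tab, j + 1, v - 3), 0, v_1 + 1)[p + 2] >= -15))))) && ((!(2*p != -2)) ==> (forall v_1. (!(tab[p] + store(tab, 0, v_1 + 1)[p + 2] >= -15))))
So before the loop: (2*p != -2 ==> ((!(2*p != -2)) && (forall v_1. (!(store(tab, j + 1, v - 3)[p] + store(store(tab, j + 1, v - 3), 0, v_1 + 1)[p + 2] >= -15))))) && ((!(2*p != -2)) ==> (forall v_1. (!(tab[p] + store(tab, 0, v_1 + 1)[p + 2] >= -15))))
Answer: WP = (2*p != -2 ==> ((!(2*p != -2)) && (forall v_1. (!(store(tab, j + 1, v - 3)[p] + store(store(tab, j + 1, v - 3), 0, v_1 + 1)[p + 2] >= -15))))) && ((!(2*p != -2)) ==> (forall v_1. (!(tab[p] + store(tab, 0, v_1 + 1)[p + 2] >= -15))))


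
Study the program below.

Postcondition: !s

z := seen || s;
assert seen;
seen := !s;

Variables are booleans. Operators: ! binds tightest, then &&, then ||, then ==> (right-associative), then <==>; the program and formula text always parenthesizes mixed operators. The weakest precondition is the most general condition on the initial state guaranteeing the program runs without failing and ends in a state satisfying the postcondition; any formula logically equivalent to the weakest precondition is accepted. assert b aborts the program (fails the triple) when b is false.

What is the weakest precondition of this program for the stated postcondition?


Working backward. After the program, !s must hold.
Before seen := !s: !s
Before assert seen: seen && (!s)
Before z := seen || s: seen && (!s)
Answer: WP = seen && (!s)


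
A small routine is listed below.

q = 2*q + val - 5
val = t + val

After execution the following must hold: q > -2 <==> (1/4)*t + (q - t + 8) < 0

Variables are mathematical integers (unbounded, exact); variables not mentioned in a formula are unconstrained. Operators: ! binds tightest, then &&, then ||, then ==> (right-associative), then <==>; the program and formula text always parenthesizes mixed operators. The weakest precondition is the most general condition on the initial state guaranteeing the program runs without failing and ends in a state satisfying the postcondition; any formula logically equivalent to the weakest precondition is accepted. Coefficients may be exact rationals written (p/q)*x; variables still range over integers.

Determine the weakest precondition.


Working backward. After the program, the postcondition q > -2 <==> (1/4)*t + (q - t + 8) < 0 must hold; in canonical form it is q > -2 <==> q < (3/4)*t - 8.
Before val := t + val: q > -2 <==> q < (3/4)*t - 8
Before q := 2*q + val - 5: 2*q + val > 3 <==> 2*q + val < (3/4)*t - 3
Answer: WP = 2*q + val > 3 <==> 2*q + val < (3/4)*t - 3


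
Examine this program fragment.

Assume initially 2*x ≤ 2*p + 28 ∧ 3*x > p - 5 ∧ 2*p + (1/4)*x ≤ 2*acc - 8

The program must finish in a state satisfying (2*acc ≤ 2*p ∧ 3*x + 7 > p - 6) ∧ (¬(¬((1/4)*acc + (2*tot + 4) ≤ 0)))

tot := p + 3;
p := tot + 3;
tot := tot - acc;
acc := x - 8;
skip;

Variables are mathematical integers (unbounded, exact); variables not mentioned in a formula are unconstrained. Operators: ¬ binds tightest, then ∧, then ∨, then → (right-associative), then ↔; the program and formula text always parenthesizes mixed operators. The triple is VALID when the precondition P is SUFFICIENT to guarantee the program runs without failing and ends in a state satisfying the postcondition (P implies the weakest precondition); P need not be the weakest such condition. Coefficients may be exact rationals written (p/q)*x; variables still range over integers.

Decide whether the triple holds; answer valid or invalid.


Working backward. After the program, the postcondition (2*acc ≤ 2*p ∧ 3*x + 7 > p - 6) ∧ (¬(¬((1/4)*acc + (2*tot + 4) ≤ 0))) must hold; in canonical form it is 2*acc ≤ 2*p ∧ 3*x > p - 13 ∧ (1/4)*acc + 2*tot ≤ -4.
Before skip: 2*acc ≤ 2*p ∧ 3*x > p - 13 ∧ (1/4)*acc + 2*tot ≤ -4
Before acc := x - 8: 2*x ≤ 2*p + 16 ∧ 3*x > p - 13 ∧ 2*tot + (1/4)*x ≤ -2
Before tot := tot - acc: 2*x ≤ 2*p + 16 ∧ 3*x > p - 13 ∧ 2*tot + (1/4)*x ≤ 2*acc - 2
Before p := tot + 3: 2*x ≤ 2*tot + 22 ∧ 3*x > tot - 10 ∧ 2*tot + (1/4)*x ≤ 2*acc - 2
Before tot := p + 3: 2*x ≤ 2*p + 28 ∧ 3*x > p - 7 ∧ 2*p + (1/4)*x ≤ 2*acc - 8
The weakest precondition is 2*x ≤ 2*p + 28 ∧ 3*x > p - 7 ∧ 2*p + (1/4)*x ≤ 2*acc - 8.
Check whether 2*x ≤ 2*p + 28 ∧ 3*x > p - 5 ∧ 2*p + (1/4)*x ≤ 2*acc - 8 implies it.
Every state satisfying the precondition satisfies the weakest precondition: the implication holds.
Answer: valid


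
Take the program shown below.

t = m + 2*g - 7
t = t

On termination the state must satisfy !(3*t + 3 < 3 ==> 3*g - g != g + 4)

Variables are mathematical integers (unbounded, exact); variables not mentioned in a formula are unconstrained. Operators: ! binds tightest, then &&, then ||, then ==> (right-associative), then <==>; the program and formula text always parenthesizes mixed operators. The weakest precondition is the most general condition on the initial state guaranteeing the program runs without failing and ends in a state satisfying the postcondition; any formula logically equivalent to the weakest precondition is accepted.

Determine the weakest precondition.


Working backward. After the program, the postcondition !(3*t + 3 < 3 ==> 3*g - g != g + 4) must hold; in canonical form it is !(3*t < 0 ==> g != 4).
Before t := t: !(3*t < 0 ==> g != 4)
Before t := m + 2*g - 7: !(6*g + 3*m < 21 ==> g != 4)
Answer: WP = !(6*g + 3*m < 21 ==> g != 4)


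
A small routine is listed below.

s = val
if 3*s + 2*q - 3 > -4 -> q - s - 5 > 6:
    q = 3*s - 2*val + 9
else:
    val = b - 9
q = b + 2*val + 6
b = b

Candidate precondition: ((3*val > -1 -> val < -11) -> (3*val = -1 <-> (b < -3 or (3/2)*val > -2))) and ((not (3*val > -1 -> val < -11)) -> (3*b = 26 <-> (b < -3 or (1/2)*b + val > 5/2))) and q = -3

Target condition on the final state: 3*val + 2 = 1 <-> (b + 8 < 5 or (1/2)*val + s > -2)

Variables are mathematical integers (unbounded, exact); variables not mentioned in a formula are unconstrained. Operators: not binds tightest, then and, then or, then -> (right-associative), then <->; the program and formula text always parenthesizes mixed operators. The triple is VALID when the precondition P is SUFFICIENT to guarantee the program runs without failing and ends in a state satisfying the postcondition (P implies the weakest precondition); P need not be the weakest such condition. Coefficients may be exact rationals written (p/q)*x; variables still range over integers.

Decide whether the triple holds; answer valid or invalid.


Working backward. After the program, the postcondition 3*val + 2 = 1 <-> (b + 8 < 5 or (1/2)*val + s > -2) must hold; in canonical form it is 3*val = -1 <-> (b < -3 or s + (1/2)*val > -2).
Before b := b: 3*val = -1 <-> (b < -3 or s + (1/2)*val > -2)
Before q := b + 2*val + 6: 3*val = -1 <-> (b < -3 or s + (1/2)*val > -2)
Then branch requires 3*val = -1 <-> (b < -3 or s + (1/2)*val > -2); else branch requires 3*b = 26 <-> (b < -3 or (1/2)*b + s > 5/2).
Before the if: ((2*q + 3*s > -1 -> q > s + 11) -> (3*val = -1 <-> (b < -3 or s + (1/2)*val > -2))) and ((not (2*q + 3*s > -1 -> q > s + 11)) -> (3*b = 26 <-> (b < -3 or (1/2)*b + s > 5/2)))
Before s := val: ((2*q + 3*val > -1 -> q > val + 11) -> (3*val = -1 <-> (b < -3 or (3/2)*val > -2))) and ((not (2*q + 3*val > -1 -> q > val + 11)) -> (3*b = 26 <-> (b < -3 or (1/2)*b + val > 5/2)))
The weakest precondition is ((2*q + 3*val > -1 -> q > val + 11) -> (3*val = -1 <-> (b < -3 or (3/2)*val > -2))) and ((not (2*q + 3*val > -1 -> q > val + 11)) -> (3*b = 26 <-> (b < -3 or (1/2)*b + val > 5/2))).
Check whether ((3*val > -1 -> val < -11) -> (3*val = -1 <-> (b < -3 or (3/2)*val > -2))) and ((not (3*val > -1 -> val < -11)) -> (3*b = 26 <-> (b < -3 or (1/2)*b + val > 5/2))) and q = -3 implies it.
Countermodel: at the initial state b = 0, q = -3, val = 0, the precondition holds but the weakest precondition fails.
Answer: invalid


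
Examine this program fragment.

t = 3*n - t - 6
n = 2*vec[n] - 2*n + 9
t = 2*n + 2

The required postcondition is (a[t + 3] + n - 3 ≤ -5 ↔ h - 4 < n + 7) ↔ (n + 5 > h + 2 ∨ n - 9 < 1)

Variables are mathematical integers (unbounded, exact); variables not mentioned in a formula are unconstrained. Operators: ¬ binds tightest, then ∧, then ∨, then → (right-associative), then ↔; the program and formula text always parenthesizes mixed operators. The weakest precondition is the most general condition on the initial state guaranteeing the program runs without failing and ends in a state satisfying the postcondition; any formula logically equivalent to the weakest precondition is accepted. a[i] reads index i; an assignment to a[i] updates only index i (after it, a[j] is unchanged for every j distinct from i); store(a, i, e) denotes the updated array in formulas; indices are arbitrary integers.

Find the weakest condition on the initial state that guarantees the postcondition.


Working backward. After the program, the postcondition (a[t + 3] + n - 3 ≤ -5 ↔ h - 4 < n + 7) ↔ (n + 5 > h + 2 ∨ n - 9 < 1) must hold; in canonical form it is (a[t + 3] + n ≤ -2 ↔ h < n + 11) ↔ (n > h - 3 ∨ n < 10).
Before t := 2*n + 2: (a[2*n + 5] + n ≤ -2 ↔ h < n + 11) ↔ (n > h - 3 ∨ n < 10)
Before n := 2*vec[n] - 2*n + 9: (a[4*vec[n] - 4*n + 23] + 2*vec[n] ≤ 2*n - 11 ↔ h + 2*n < 2*vec[n] + 20) ↔ (2*vec[n] > h + 2*n - 12 ∨ 2*vec[n] < 2*n + 1)
Before t := 3*n - t - 6: (a[4*vec[n] - 4*n + 23] + 2*vec[n] ≤ 2*n - 11 ↔ h + 2*n < 2*vec[n] + 20) ↔ (2*vec[n] > h + 2*n - 12 ∨ 2*vec[n] < 2*n + 1)
Answer: WP = (a[4*vec[n] - 4*n + 23] + 2*vec[n] ≤ 2*n - 11 ↔ h + 2*n < 2*vec[n] + 20) ↔ (2*vec[n] > h + 2*n - 12 ∨ 2*vec[n] < 2*n + 1)


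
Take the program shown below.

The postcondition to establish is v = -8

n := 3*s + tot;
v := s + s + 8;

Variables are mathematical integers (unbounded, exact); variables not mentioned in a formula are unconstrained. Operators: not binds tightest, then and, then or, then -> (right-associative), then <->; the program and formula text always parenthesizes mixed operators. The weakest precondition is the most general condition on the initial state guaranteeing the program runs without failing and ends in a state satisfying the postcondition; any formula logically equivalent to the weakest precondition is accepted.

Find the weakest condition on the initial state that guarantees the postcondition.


Working backward. After the program, v = -8 must hold.
Before v := s + s + 8: 2*s = -16
Before n := 3*s + tot: 2*s = -16
Answer: WP = 2*s = -16


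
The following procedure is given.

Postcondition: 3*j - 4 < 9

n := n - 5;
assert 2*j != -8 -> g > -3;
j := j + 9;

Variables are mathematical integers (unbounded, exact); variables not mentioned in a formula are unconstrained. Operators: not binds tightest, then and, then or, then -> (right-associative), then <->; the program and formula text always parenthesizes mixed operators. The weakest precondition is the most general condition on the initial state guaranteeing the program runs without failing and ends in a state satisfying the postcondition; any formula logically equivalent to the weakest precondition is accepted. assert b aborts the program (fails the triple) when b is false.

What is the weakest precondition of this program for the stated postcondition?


Working backward. After the program, the postcondition 3*j - 4 < 9 must hold; in canonical form it is 3*j < 13.
Before j := j + 9: 3*j < -14
Before assert 2*j != -8 -> g > -3: (2*j != -8 -> g > -3) and 3*j < -14
Before n := n - 5: (2*j != -8 -> g > -3) and 3*j < -14
Answer: WP = (2*j != -8 -> g > -3) and 3*j < -14


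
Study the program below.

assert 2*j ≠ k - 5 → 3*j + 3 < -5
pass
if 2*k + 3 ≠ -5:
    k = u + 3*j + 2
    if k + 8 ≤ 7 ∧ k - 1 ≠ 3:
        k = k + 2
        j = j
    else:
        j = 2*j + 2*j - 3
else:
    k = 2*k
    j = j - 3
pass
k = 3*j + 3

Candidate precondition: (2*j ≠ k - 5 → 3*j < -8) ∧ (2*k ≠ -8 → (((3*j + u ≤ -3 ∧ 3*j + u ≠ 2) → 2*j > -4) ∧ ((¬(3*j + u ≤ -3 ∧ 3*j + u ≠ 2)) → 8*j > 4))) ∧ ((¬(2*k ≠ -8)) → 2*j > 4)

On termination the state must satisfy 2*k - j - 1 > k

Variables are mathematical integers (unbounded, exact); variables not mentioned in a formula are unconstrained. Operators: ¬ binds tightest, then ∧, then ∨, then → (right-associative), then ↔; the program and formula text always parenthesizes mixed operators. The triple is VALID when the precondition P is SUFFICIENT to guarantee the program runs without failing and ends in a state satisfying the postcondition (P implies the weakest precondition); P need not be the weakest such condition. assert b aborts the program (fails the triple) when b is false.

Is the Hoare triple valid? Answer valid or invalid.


Working backward. After the program, the postcondition 2*k - j - 1 > k must hold; in canonical form it is k > j + 1.
Before k := 3*j + 3: 2*j > -2
Before skip: 2*j > -2
Then branch requires ((3*j + u ≤ -3 ∧ 3*j + u ≠ 2) → 2*j > -2) ∧ ((¬(3*j + u ≤ -3 ∧ 3*j + u ≠ 2)) → 8*j > 4); else branch requires 2*j > 4.
Before the if: (2*k ≠ -8 → (((3*j + u ≤ -3 ∧ 3*j + u ≠ 2) → 2*j > -2) ∧ ((¬(3*j + u ≤ -3 ∧ 3*j + u ≠ 2)) → 8*j > 4))) ∧ ((¬(2*k ≠ -8)) → 2*j > 4)
Before skip: (2*k ≠ -8 → (((3*j + u ≤ -3 ∧ 3*j + u ≠ 2) → 2*j > -2) ∧ ((¬(3*j + u ≤ -3 ∧ 3*j + u ≠ 2)) → 8*j > 4))) ∧ ((¬(2*k ≠ -8)) → 2*j > 4)
Before assert 2*j ≠ k - 5 → 3*j + 3 < -5: (2*j ≠ k - 5 → 3*j < -8) ∧ (2*k ≠ -8 → (((3*j + u ≤ -3 ∧ 3*j + u ≠ 2) → 2*j > -2) ∧ ((¬(3*j + u ≤ -3 ∧ 3*j + u ≠ 2)) → 8*j > 4))) ∧ ((¬(2*k ≠ -8)) → 2*j > 4)
The weakest precondition is (2*j ≠ k - 5 → 3*j < -8) ∧ (2*k ≠ -8 → (((3*j + u ≤ -3 ∧ 3*j + u ≠ 2) → 2*j > -2) ∧ ((¬(3*j + u ≤ -3 ∧ 3*j + u ≠ 2)) → 8*j > 4))) ∧ ((¬(2*k ≠ -8)) → 2*j > 4).
Check whether (2*j ≠ k - 5 → 3*j < -8) ∧ (2*k ≠ -8 → (((3*j + u ≤ -3 ∧ 3*j + u ≠ 2) → 2*j > -4) ∧ ((¬(3*j + u ≤ -3 ∧ 3*j + u ≠ 2)) → 8*j > 4))) ∧ ((¬(2*k ≠ -8)) → 2*j > 4) implies it.
Countermodel: at the initial state j = -1, k = 3, u = 0, the precondition holds but the weakest precondition fails.
Answer: invalid


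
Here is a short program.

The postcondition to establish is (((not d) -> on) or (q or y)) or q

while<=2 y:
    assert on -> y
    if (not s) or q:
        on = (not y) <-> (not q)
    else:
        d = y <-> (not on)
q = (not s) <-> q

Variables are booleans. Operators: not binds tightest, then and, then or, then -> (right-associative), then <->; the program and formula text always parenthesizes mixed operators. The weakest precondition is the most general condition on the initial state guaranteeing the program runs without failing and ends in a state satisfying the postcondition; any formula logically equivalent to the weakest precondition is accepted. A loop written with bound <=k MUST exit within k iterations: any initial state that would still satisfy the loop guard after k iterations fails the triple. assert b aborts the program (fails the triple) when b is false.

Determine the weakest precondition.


Working backward. After the program, the postcondition (((not d) -> on) or (q or y)) or q must hold; in canonical form it is ((not d) -> on) or q or y.
Before q := (not s) <-> q: ((not d) -> on) or ((not s) <-> q) or y
Before the loop (bound <=2), unroll the exhaustion recursion (WP_0 = exit-now case; WP_j = one more guarded iteration, up to j = 2):
  WP_0: (not y) and (((not d) -> on) or ((not s) <-> q) or y)
  WP_1: (y -> ((on -> y) and (((not s) or q) -> ((not y) and (((not d) -> ((not y) <-> (not q))) or ((not s) <-> q) or y))) and ((not ((not s) or q)) -> ((not y) and (((not (y <-> (not on))) -> on) or ((not s) <-> q) or y))))) and ((not y) -> (((not d) -> on) or ((not s) <-> q) or y))
  WP_2: (y -> ((on -> y) and (((not s) or q) -> ((y -> ((((not y) <-> (not q)) -> y) and (((not s) or q) -> ((not y) and (((not d) -> ((not y) <-> (not q))) or ((not s) <-> q) or y))) and ((not ((not s) or q)) -> ((not y) and (((not (y <-> (not ((not y) <-> (not q))))) -> ((not y) <-> (not q))) or ((not s) <-> q) or y))))) and ((not y) -> (((not d) -> ((not y) <-> (not q))) or ((not s) <-> q) or y)))) and ((not ((not s) or q)) -> ((y -> ((on -> y) and (((not s) or q) -> ((not y) and (((not (y <-> (not on))) -> ((not y) <-> (not q))) or ((not s) <-> q) or y))) and ((not ((not s) or q)) -> ((not y) and (((not (y <-> (not on))) -> on) or ((not s) <-> q) or y))))) and ((not y) -> (((not (y <-> (not on))) -> on) or ((not s) <-> q) or y)))))) and ((not y) -> (((not d) -> on) or ((not s) <-> q) or y))
So before the loop: (y -> ((on -> y) and (((not s) or q) -> ((y -> ((((not y) <-> (not q)) -> y) and (((not s) or q) -> ((not y) and (((not d) -> ((not y) <-> (not q))) or ((not s) <-> q) or y))) and ((not ((not s) or q)) -> ((not y) and (((not (y <-> (not ((not y) <-> (not q))))) -> ((not y) <-> (not q))) or ((not s) <-> q) or y))))) and ((not y) -> (((not d) -> ((not y) <-> (not q))) or ((not s) <-> q) or y)))) and ((not ((not s) or q)) -> ((y -> ((on -> y) and (((not s) or q) -> ((not y) and (((not (y <-> (not on))) -> ((not y) <-> (not q))) or ((not s) <-> q) or y))) and ((not ((not s) or q)) -> ((not y) and (((not (y <-> (not on))) -> on) or ((not s) <-> q) or y))))) and ((not y) -> (((not (y <-> (not on))) -> on) or ((not s) <-> q) or y)))))) and ((not y) -> (((not d) -> on) or ((not s) <-> q) or y))
Answer: WP = (y -> ((on -> y) and (((not s) or q) -> ((y -> ((((not y) <-> (not q)) -> y) and (((not s) or q) -> ((not y) and (((not d) -> ((not y) <-> (not q))) or ((not s) <-> q) or y))) and ((not ((not s) or q)) -> ((not y) and (((not (y <-> (not ((not y) <-> (not q))))) -> ((not y) <-> (not q))) or ((not s) <-> q) or y))))) and ((not y) -> (((not d) -> ((not y) <-> (not q))) or ((not s) <-> q) or y)))) and ((not ((not s) or q)) -> ((y -> ((on -> y) and (((not s) or q) -> ((not y) and (((not (y <-> (not on))) -> ((not y) <-> (not q))) or ((not s) <-> q) or y))) and ((not ((not s) or q)) -> ((not y) and (((not (y <-> (not on))) -> on) or ((not s) <-> q) or y))))) and ((not y) -> (((not (y <-> (not on))) -> on) or ((not s) <-> q) or y)))))) and ((not y) -> (((not d) -> on) or ((not s) <-> q) or y))


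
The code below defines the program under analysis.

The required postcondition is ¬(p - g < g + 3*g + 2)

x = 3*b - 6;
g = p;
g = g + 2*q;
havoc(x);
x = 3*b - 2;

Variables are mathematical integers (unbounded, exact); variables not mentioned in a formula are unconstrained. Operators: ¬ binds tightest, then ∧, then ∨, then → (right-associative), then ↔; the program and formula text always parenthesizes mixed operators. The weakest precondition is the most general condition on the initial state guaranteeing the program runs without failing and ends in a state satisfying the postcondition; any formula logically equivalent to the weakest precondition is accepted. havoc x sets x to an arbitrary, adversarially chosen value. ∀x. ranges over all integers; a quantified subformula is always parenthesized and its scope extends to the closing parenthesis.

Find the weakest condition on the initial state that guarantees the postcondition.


Working backward. After the program, the postcondition ¬(p - g < g + 3*g + 2) must hold; in canonical form it is ¬(p < 5*g + 2).
Before x := 3*b - 2: ¬(p < 5*g + 2)
Before havoc x: ¬(p < 5*g + 2)
Before g := g + 2*q: ¬(p < 5*g + 10*q + 2)
Before g := p: ¬(4*p + 10*q > -2)
Before x := 3*b - 6: ¬(4*p + 10*q > -2)
Answer: WP = ¬(4*p + 10*q > -2)


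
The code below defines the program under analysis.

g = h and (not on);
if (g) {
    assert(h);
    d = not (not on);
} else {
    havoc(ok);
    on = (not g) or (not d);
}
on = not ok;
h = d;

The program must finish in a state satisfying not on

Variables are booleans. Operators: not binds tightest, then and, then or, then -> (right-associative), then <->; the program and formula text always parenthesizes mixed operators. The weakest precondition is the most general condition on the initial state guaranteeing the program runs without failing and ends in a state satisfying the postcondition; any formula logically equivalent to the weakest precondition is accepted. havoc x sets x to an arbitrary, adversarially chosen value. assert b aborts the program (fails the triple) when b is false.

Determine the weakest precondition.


Working backward. After the program, not on must hold.
Before h := d: not on
Before on := not ok: ok
Then branch requires h and ok; else branch requires false.
Before the if: (g -> (h and ok)) and g
Before g := h and (not on): ((h and (not on)) -> (h and ok)) and h and (not on)
Answer: WP = ((h and (not on)) -> (h and ok)) and h and (not on)


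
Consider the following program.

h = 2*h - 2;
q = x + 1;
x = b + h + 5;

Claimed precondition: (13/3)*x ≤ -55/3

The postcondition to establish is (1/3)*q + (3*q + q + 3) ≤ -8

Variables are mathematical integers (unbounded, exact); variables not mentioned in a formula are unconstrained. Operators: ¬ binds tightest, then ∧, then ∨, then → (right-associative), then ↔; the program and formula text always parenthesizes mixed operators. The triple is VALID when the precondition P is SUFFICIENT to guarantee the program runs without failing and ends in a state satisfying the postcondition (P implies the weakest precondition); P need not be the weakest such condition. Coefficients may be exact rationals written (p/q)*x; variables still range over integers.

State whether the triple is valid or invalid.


Working backward. After the program, the postcondition (1/3)*q + (3*q + q + 3) ≤ -8 must hold; in canonical form it is (13/3)*q ≤ -11.
Before x := b + h + 5: (13/3)*q ≤ -11
Before q := x + 1: (13/3)*x ≤ -46/3
Before h := 2*h - 2: (13/3)*x ≤ -46/3
The weakest precondition is (13/3)*x ≤ -46/3.
Check whether (13/3)*x ≤ -55/3 implies it.
Every state satisfying the precondition satisfies the weakest precondition: the implication holds.
Answer: valid


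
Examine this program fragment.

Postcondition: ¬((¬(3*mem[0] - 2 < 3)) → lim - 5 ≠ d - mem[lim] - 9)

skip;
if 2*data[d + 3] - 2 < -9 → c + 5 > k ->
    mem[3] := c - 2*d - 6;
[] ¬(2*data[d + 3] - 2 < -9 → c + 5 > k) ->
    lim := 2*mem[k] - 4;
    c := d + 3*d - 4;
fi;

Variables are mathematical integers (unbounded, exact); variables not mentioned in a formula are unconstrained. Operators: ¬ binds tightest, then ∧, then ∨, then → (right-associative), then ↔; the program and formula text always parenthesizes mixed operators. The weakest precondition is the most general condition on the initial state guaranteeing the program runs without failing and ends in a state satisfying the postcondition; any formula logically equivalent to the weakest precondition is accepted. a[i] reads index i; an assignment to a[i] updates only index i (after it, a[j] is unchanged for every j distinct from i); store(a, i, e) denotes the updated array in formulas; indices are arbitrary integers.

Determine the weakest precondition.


Working backward. After the program, the postcondition ¬((¬(3*mem[0] - 2 < 3)) → lim - 5 ≠ d - mem[lim] - 9) must hold; in canonical form it is ¬((¬(3*mem[0] < 5)) → mem[lim] + lim ≠ d - 4).
Then branch requires ¬((¬(3*mem[0] < 5)) → store(mem, 3, c - 2*d - 6)[lim] + lim ≠ d - 4); else branch requires ¬((¬(3*mem[0] < 5)) → mem[2*mem[k] - 4] + 2*mem[k] ≠ d).
Before the if: ((2*data[d + 3] < -7 → c > k - 5) → (¬((¬(3*mem[0] < 5)) → store(mem, 3, c - 2*d - 6)[lim] + lim ≠ d - 4))) ∧ ((¬(2*data[d + 3] < -7 → c > k - 5)) → (¬((¬(3*mem[0] < 5)) → mem[2*mem[k] - 4] + 2*mem[k] ≠ d)))
Before skip: ((2*data[d + 3] < -7 → c > k - 5) → (¬((¬(3*mem[0] < 5)) → store(mem, 3, c - 2*d - 6)[lim] + lim ≠ d - 4))) ∧ ((¬(2*data[d + 3] < -7 → c > k - 5)) → (¬((¬(3*mem[0] < 5)) → mem[2*mem[k] - 4] + 2*mem[k] ≠ d)))
Answer: WP = ((2*data[d + 3] < -7 → c > k - 5) → (¬((¬(3*mem[0] < 5)) → store(mem, 3, c - 2*d - 6)[lim] + lim ≠ d - 4))) ∧ ((¬(2*data[d + 3] < -7 → c > k - 5)) → (¬((¬(3*mem[0] < 5)) → mem[2*mem[k] - 4] + 2*mem[k] ≠ d)))


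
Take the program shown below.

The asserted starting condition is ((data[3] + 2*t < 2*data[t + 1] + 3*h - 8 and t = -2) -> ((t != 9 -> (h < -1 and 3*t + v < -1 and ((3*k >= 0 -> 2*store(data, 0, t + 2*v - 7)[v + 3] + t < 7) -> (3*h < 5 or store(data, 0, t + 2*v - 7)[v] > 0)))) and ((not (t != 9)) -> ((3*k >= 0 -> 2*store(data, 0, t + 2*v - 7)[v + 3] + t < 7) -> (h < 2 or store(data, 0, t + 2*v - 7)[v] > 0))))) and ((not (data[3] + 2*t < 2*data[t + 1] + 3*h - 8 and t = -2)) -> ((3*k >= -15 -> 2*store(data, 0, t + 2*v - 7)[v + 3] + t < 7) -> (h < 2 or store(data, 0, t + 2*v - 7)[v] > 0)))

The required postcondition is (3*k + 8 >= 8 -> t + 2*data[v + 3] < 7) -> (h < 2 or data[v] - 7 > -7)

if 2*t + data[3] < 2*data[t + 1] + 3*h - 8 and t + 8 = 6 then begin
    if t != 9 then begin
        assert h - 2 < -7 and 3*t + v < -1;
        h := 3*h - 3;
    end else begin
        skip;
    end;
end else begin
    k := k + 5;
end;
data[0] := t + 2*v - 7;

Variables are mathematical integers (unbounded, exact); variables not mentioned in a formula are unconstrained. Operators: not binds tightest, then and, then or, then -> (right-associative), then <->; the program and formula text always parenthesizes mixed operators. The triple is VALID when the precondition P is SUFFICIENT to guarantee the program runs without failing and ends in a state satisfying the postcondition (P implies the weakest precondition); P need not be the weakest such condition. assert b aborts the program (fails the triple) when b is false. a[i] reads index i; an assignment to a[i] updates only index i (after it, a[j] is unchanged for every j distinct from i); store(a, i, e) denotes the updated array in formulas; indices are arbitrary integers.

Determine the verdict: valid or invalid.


Working backward. After the program, the postcondition (3*k + 8 >= 8 -> t + 2*data[v + 3] < 7) -> (h < 2 or data[v] - 7 > -7) must hold; in canonical form it is (3*k >= 0 -> 2*data[v + 3] + t < 7) -> (h < 2 or data[v] > 0).
Before data[0] := t + 2*v - 7: (3*k >= 0 -> 2*store(data, 0, t + 2*v - 7)[v + 3] + t < 7) -> (h < 2 or store(data, 0, t + 2*v - 7)[v] > 0)
Then branch requires (t != 9 -> (h < -5 and 3*t + v < -1 and ((3*k >= 0 -> 2*store(data, 0, t + 2*v - 7)[v + 3] + t < 7) -> (3*h < 5 or store(data, 0, t + 2*v - 7)[v] > 0)))) and ((not (t != 9)) -> ((3*k >= 0 -> 2*store(data, 0, t + 2*v - 7)[v + 3] + t < 7) -> (h < 2 or store(data, 0, t + 2*v - 7)[v] > 0))); else branch requires (3*k >= -15 -> 2*store(data, 0, t + 2*v - 7)[v + 3] + t < 7) -> (h < 2 or store(data, 0, t + 2*v - 7)[v] > 0).
Before the if: ((data[3] + 2*t < 2*data[t + 1] + 3*h - 8 and t = -2) -> ((t != 9 -> (h < -5 and 3*t + v < -1 and ((3*k >= 0 -> 2*store(data, 0, t + 2*v - 7)[v + 3] + t < 7) -> (3*h < 5 or store(data, 0, t + 2*v - 7)[v] > 0)))) and ((not (t != 9)) -> ((3*k >= 0 -> 2*store(data, 0, t + 2*v - 7)[v + 3] + t < 7) -> (h < 2 or store(data, 0, t + 2*v - 7)[v] > 0))))) and ((not (data[3] + 2*t < 2*data[t + 1] + 3*h - 8 and t = -2)) -> ((3*k >= -15 -> 2*store(data, 0, t + 2*v - 7)[v + 3] + t < 7) -> (h < 2 or store(data, 0, t + 2*v - 7)[v] > 0)))
The weakest precondition is ((data[3] + 2*t < 2*data[t + 1] + 3*h - 8 and t = -2) -> ((t != 9 -> (h < -5 and 3*t + v < -1 and ((3*k >= 0 -> 2*store(data, 0, t + 2*v - 7)[v + 3] + t < 7) -> (3*h < 5 or store(data, 0, t + 2*v - 7)[v] > 0)))) and ((not (t != 9)) -> ((3*k >= 0 -> 2*store(data, 0, t + 2*v - 7)[v + 3] + t < 7) -> (h < 2 or store(data, 0, t + 2*v - 7)[v] > 0))))) and ((not (data[3] + 2*t < 2*data[t + 1] + 3*h - 8 and t = -2)) -> ((3*k >= -15 -> 2*store(data, 0, t + 2*v - 7)[v + 3] + t < 7) -> (h < 2 or store(data, 0, t + 2*v - 7)[v] > 0))).
Check whether ((data[3] + 2*t < 2*data[t + 1] + 3*h - 8 and t = -2) -> ((t != 9 -> (h < -1 and 3*t + v < -1 and ((3*k >= 0 -> 2*store(data, 0, t + 2*v - 7)[v + 3] + t < 7) -> (3*h < 5 or store(data, 0, t + 2*v - 7)[v] > 0)))) and ((not (t != 9)) -> ((3*k >= 0 -> 2*store(data, 0, t + 2*v - 7)[v + 3] + t < 7) -> (h < 2 or store(data, 0, t + 2*v - 7)[v] > 0))))) and ((not (data[3] + 2*t < 2*data[t + 1] + 3*h - 8 and t = -2)) -> ((3*k >= -15 -> 2*store(data, 0, t + 2*v - 7)[v + 3] + t < 7) -> (h < 2 or store(data, 0, t + 2*v - 7)[v] > 0))) implies it.
Countermodel: at the initial state data = {[-6516] = 2, [-6513] = 2, [-1] = 15528, [0] = 2, [3] = 31042, elsewhere 2}, h = -3, k = 0, t = -2, v = -6516, the precondition holds but the weakest precondition fails.
Answer: invalid
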